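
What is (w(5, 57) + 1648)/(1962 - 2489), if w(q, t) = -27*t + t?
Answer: -166/527 ≈ -0.31499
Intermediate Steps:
w(q, t) = -26*t
(w(5, 57) + 1648)/(1962 - 2489) = (-26*57 + 1648)/(1962 - 2489) = (-1482 + 1648)/(-527) = 166*(-1/527) = -166/527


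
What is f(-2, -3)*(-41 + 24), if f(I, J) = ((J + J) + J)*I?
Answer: -306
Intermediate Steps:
f(I, J) = 3*I*J (f(I, J) = (2*J + J)*I = (3*J)*I = 3*I*J)
f(-2, -3)*(-41 + 24) = (3*(-2)*(-3))*(-41 + 24) = 18*(-17) = -306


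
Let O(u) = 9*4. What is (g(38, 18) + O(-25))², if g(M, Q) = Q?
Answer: 2916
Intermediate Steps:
O(u) = 36
(g(38, 18) + O(-25))² = (18 + 36)² = 54² = 2916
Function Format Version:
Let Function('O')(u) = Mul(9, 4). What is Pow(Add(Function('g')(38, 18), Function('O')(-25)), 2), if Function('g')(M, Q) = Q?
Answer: 2916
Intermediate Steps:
Function('O')(u) = 36
Pow(Add(Function('g')(38, 18), Function('O')(-25)), 2) = Pow(Add(18, 36), 2) = Pow(54, 2) = 2916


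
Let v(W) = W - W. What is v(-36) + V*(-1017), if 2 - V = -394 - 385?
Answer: -794277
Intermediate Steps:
v(W) = 0
V = 781 (V = 2 - (-394 - 385) = 2 - 1*(-779) = 2 + 779 = 781)
v(-36) + V*(-1017) = 0 + 781*(-1017) = 0 - 794277 = -794277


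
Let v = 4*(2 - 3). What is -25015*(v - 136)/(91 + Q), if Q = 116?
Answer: 3502100/207 ≈ 16918.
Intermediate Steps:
v = -4 (v = 4*(-1) = -4)
-25015*(v - 136)/(91 + Q) = -25015*(-4 - 136)/(91 + 116) = -(-3502100)/207 = -25015*(-140/207) = 3502100/207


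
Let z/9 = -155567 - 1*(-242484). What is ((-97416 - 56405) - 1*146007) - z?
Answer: -1082081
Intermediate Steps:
z = 782253 (z = 9*(-155567 - 1*(-242484)) = 9*(-155567 + 242484) = 9*86917 = 782253)
((-97416 - 56405) - 1*146007) - z = ((-97416 - 56405) - 1*146007) - 1*782253 = (-153821 - 146007) - 782253 = -299828 - 782253 = -1082081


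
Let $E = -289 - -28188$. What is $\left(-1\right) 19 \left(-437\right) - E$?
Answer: $-19596$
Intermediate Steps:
$E = 27899$ ($E = -289 + 28188 = 27899$)
$\left(-1\right) 19 \left(-437\right) - E = \left(-1\right) 19 \left(-437\right) - 27899 = \left(-19\right) \left(-437\right) - 27899 = 8303 - 27899 = -19596$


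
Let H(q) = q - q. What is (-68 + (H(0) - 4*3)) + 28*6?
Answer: 88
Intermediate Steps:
H(q) = 0
(-68 + (H(0) - 4*3)) + 28*6 = (-68 + (0 - 4*3)) + 28*6 = (-68 + (0 - 12)) + 168 = (-68 - 12) + 168 = -80 + 168 = 88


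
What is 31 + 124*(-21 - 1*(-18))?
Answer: -341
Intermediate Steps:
31 + 124*(-21 - 1*(-18)) = 31 + 124*(-21 + 18) = 31 + 124*(-3) = 31 - 372 = -341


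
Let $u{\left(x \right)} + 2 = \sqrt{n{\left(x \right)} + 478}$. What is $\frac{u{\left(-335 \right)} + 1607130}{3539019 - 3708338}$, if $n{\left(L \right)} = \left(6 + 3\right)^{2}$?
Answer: $- \frac{1607128}{169319} - \frac{\sqrt{559}}{169319} \approx -9.4919$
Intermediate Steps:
$n{\left(L \right)} = 81$ ($n{\left(L \right)} = 9^{2} = 81$)
$u{\left(x \right)} = -2 + \sqrt{559}$ ($u{\left(x \right)} = -2 + \sqrt{81 + 478} = -2 + \sqrt{559}$)
$\frac{u{\left(-335 \right)} + 1607130}{3539019 - 3708338} = \frac{\left(-2 + \sqrt{559}\right) + 1607130}{3539019 - 3708338} = \frac{1607128 + \sqrt{559}}{-169319} = \left(1607128 + \sqrt{559}\right) \left(- \frac{1}{169319}\right) = - \frac{1607128}{169319} - \frac{\sqrt{559}}{169319}$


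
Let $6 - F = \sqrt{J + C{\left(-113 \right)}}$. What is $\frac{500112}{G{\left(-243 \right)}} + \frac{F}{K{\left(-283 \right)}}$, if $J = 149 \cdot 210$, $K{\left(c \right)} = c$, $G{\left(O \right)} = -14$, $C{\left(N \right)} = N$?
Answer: $- \frac{70765890}{1981} + \frac{\sqrt{31177}}{283} \approx -35722.0$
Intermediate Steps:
$J = 31290$
$F = 6 - \sqrt{31177}$ ($F = 6 - \sqrt{31290 - 113} = 6 - \sqrt{31177} \approx -170.57$)
$\frac{500112}{G{\left(-243 \right)}} + \frac{F}{K{\left(-283 \right)}} = \frac{500112}{-14} + \frac{6 - \sqrt{31177}}{-283} = 500112 \left(- \frac{1}{14}\right) + \left(6 - \sqrt{31177}\right) \left(- \frac{1}{283}\right) = - \frac{250056}{7} - \left(\frac{6}{283} - \frac{\sqrt{31177}}{283}\right) = - \frac{70765890}{1981} + \frac{\sqrt{31177}}{283}$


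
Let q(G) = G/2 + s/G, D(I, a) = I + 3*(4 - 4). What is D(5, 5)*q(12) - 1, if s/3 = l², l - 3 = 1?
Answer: 49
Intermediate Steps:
l = 4 (l = 3 + 1 = 4)
s = 48 (s = 3*4² = 3*16 = 48)
D(I, a) = I (D(I, a) = I + 3*0 = I + 0 = I)
q(G) = G/2 + 48/G
D(5, 5)*q(12) - 1 = 5*((½)*12 + 48/12) - 1 = 5*(6 + 48*(1/12)) - 1 = 5*(6 + 4) - 1 = 5*10 - 1 = 50 - 1 = 49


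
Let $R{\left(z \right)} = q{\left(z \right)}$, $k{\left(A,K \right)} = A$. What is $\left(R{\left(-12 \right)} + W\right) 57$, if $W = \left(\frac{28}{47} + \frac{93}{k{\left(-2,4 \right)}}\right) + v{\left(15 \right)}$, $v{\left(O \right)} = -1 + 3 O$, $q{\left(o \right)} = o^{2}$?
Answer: $\frac{761349}{94} \approx 8099.5$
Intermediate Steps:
$R{\left(z \right)} = z^{2}$
$W = - \frac{179}{94}$ ($W = \left(\frac{28}{47} + \frac{93}{-2}\right) + \left(-1 + 3 \cdot 15\right) = \left(28 \cdot \frac{1}{47} + 93 \left(- \frac{1}{2}\right)\right) + \left(-1 + 45\right) = \left(\frac{28}{47} - \frac{93}{2}\right) + 44 = - \frac{4315}{94} + 44 = - \frac{179}{94} \approx -1.9043$)
$\left(R{\left(-12 \right)} + W\right) 57 = \left(\left(-12\right)^{2} - \frac{179}{94}\right) 57 = \left(144 - \frac{179}{94}\right) 57 = \frac{13357}{94} \cdot 57 = \frac{761349}{94}$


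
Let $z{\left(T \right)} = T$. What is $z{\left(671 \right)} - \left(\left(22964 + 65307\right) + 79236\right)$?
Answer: $-166836$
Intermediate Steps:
$z{\left(671 \right)} - \left(\left(22964 + 65307\right) + 79236\right) = 671 - \left(\left(22964 + 65307\right) + 79236\right) = 671 - \left(88271 + 79236\right) = 671 - 167507 = -166836$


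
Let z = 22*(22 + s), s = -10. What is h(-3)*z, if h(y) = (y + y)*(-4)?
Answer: 6336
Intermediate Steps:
h(y) = -8*y (h(y) = (2*y)*(-4) = -8*y)
z = 264 (z = 22*(22 - 10) = 22*12 = 264)
h(-3)*z = -8*(-3)*264 = 24*264 = 6336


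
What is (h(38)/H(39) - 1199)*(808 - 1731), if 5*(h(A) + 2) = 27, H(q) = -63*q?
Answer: 1045810972/945 ≈ 1.1067e+6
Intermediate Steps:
h(A) = 17/5 (h(A) = -2 + (1/5)*27 = -2 + 27/5 = 17/5)
(h(38)/H(39) - 1199)*(808 - 1731) = (17/(5*((-63*39))) - 1199)*(808 - 1731) = ((17/5)/(-2457) - 1199)*(-923) = ((17/5)*(-1/2457) - 1199)*(-923) = (-17/12285 - 1199)*(-923) = -14729732/12285*(-923) = 1045810972/945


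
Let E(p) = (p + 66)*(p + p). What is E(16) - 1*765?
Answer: 1859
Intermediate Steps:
E(p) = 2*p*(66 + p) (E(p) = (66 + p)*(2*p) = 2*p*(66 + p))
E(16) - 1*765 = 2*16*(66 + 16) - 1*765 = 2*16*82 - 765 = 2624 - 765 = 1859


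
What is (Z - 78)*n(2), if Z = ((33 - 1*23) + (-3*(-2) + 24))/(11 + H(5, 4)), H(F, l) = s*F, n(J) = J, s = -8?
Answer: -4604/29 ≈ -158.76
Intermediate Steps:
H(F, l) = -8*F
Z = -40/29 (Z = ((33 - 1*23) + (-3*(-2) + 24))/(11 - 8*5) = ((33 - 23) + (6 + 24))/(11 - 40) = (10 + 30)/(-29) = 40*(-1/29) = -40/29 ≈ -1.3793)
(Z - 78)*n(2) = (-40/29 - 78)*2 = -2302/29*2 = -4604/29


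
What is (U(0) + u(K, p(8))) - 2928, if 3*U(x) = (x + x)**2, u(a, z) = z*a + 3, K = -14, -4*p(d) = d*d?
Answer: -2701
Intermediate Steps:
p(d) = -d**2/4 (p(d) = -d*d/4 = -d**2/4)
u(a, z) = 3 + a*z (u(a, z) = a*z + 3 = 3 + a*z)
U(x) = 4*x**2/3 (U(x) = (x + x)**2/3 = (2*x)**2/3 = (4*x**2)/3 = 4*x**2/3)
(U(0) + u(K, p(8))) - 2928 = ((4/3)*0**2 + (3 - (-7)*8**2/2)) - 2928 = ((4/3)*0 + (3 - (-7)*64/2)) - 2928 = (0 + (3 - 14*(-16))) - 2928 = (0 + (3 + 224)) - 2928 = (0 + 227) - 2928 = 227 - 2928 = -2701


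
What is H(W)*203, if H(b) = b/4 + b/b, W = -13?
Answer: -1827/4 ≈ -456.75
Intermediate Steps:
H(b) = 1 + b/4 (H(b) = b*(¼) + 1 = b/4 + 1 = 1 + b/4)
H(W)*203 = (1 + (¼)*(-13))*203 = (1 - 13/4)*203 = -9/4*203 = -1827/4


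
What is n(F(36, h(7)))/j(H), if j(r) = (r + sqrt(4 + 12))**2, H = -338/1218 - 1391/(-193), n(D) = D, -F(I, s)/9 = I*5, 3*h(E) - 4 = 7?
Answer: -1119010655889/82516281125 ≈ -13.561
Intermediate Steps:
h(E) = 11/3 (h(E) = 4/3 + (1/3)*7 = 4/3 + 7/3 = 11/3)
F(I, s) = -45*I (F(I, s) = -9*I*5 = -45*I)
H = 814502/117537 (H = -338*1/1218 - 1391*(-1/193) = -169/609 + 1391/193 = 814502/117537 ≈ 6.9297)
j(r) = (4 + r)**2 (j(r) = (r + sqrt(16))**2 = (r + 4)**2 = (4 + r)**2)
n(F(36, h(7)))/j(H) = (-45*36)/((4 + 814502/117537)**2) = -1620/((1284650/117537)**2) = -1620/1650325622500/13814946369 = -1620*13814946369/1650325622500 = -1119010655889/82516281125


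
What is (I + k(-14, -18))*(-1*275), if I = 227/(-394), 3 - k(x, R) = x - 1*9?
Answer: -2754675/394 ≈ -6991.6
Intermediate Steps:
k(x, R) = 12 - x (k(x, R) = 3 - (x - 1*9) = 3 - (x - 9) = 3 - (-9 + x) = 3 + (9 - x) = 12 - x)
I = -227/394 (I = 227*(-1/394) = -227/394 ≈ -0.57614)
(I + k(-14, -18))*(-1*275) = (-227/394 + (12 - 1*(-14)))*(-1*275) = (-227/394 + (12 + 14))*(-275) = (-227/394 + 26)*(-275) = (10017/394)*(-275) = -2754675/394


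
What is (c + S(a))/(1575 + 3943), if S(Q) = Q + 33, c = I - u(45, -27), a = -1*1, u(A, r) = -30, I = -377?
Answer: -315/5518 ≈ -0.057086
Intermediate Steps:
a = -1
c = -347 (c = -377 - 1*(-30) = -377 + 30 = -347)
S(Q) = 33 + Q
(c + S(a))/(1575 + 3943) = (-347 + (33 - 1))/(1575 + 3943) = (-347 + 32)/5518 = -315*1/5518 = -315/5518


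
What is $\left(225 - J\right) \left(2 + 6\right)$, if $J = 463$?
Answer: $-1904$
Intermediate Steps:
$\left(225 - J\right) \left(2 + 6\right) = \left(225 - 463\right) \left(2 + 6\right) = \left(225 - 463\right) 8 = \left(-238\right) 8 = -1904$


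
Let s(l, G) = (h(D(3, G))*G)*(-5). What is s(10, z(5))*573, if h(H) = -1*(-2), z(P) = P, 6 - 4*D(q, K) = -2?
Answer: -28650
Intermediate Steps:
D(q, K) = 2 (D(q, K) = 3/2 - ¼*(-2) = 3/2 + ½ = 2)
h(H) = 2
s(l, G) = -10*G (s(l, G) = (2*G)*(-5) = -10*G)
s(10, z(5))*573 = -10*5*573 = -50*573 = -28650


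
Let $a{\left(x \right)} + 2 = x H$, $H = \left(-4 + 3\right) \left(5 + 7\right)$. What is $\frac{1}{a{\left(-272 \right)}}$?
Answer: $\frac{1}{3262} \approx 0.00030656$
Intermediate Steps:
$H = -12$ ($H = \left(-1\right) 12 = -12$)
$a{\left(x \right)} = -2 - 12 x$ ($a{\left(x \right)} = -2 + x \left(-12\right) = -2 - 12 x$)
$\frac{1}{a{\left(-272 \right)}} = \frac{1}{-2 - -3264} = \frac{1}{-2 + 3264} = \frac{1}{3262}$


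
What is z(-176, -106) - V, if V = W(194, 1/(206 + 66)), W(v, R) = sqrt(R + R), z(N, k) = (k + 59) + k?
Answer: -153 - sqrt(34)/68 ≈ -153.09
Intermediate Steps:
z(N, k) = 59 + 2*k (z(N, k) = (59 + k) + k = 59 + 2*k)
W(v, R) = sqrt(2)*sqrt(R) (W(v, R) = sqrt(2*R) = sqrt(2)*sqrt(R))
V = sqrt(34)/68 (V = sqrt(2)*sqrt(1/(206 + 66)) = sqrt(2)*sqrt(1/272) = sqrt(2)*(sqrt(17)/68) = sqrt(34)/68 ≈ 0.085749)
z(-176, -106) - V = (59 + 2*(-106)) - sqrt(34)/68 = (59 - 212) - sqrt(34)/68 = -153 - sqrt(34)/68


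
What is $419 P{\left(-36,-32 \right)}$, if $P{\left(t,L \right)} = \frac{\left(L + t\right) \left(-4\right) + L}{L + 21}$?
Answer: $- \frac{100560}{11} \approx -9141.8$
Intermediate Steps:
$P{\left(t,L \right)} = \frac{- 4 t - 3 L}{21 + L}$ ($P{\left(t,L \right)} = \frac{\left(- 4 L - 4 t\right) + L}{21 + L} = \frac{- 4 t - 3 L}{21 + L}$)
$419 P{\left(-36,-32 \right)} = 419 \frac{\left(-4\right) \left(-36\right) - -96}{21 - 32} = 419 \frac{144 + 96}{-11} = 419 \left(\left(- \frac{1}{11}\right) 240\right) = 419 \left(- \frac{240}{11}\right) = - \frac{100560}{11}$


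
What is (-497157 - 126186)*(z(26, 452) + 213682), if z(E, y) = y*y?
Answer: -260548647198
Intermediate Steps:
z(E, y) = y²
(-497157 - 126186)*(z(26, 452) + 213682) = (-497157 - 126186)*(452² + 213682) = -623343*(204304 + 213682) = -623343*417986 = -260548647198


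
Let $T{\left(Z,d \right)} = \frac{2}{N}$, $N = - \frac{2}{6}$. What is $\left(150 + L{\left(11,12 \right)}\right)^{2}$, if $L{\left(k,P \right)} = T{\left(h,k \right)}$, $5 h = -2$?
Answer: $20736$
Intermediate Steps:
$h = - \frac{2}{5}$ ($h = \frac{1}{5} \left(-2\right) = - \frac{2}{5} \approx -0.4$)
$N = - \frac{1}{3}$ ($N = \left(-2\right) \frac{1}{6} = - \frac{1}{3} \approx -0.33333$)
$T{\left(Z,d \right)} = -6$ ($T{\left(Z,d \right)} = \frac{2}{- \frac{1}{3}} = 2 \left(-3\right) = -6$)
$L{\left(k,P \right)} = -6$
$\left(150 + L{\left(11,12 \right)}\right)^{2} = \left(150 - 6\right)^{2} = 144^{2} = 20736$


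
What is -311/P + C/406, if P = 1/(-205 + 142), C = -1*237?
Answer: 7954521/406 ≈ 19592.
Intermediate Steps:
C = -237
P = -1/63 (P = 1/(-63) = -1/63 ≈ -0.015873)
-311/P + C/406 = -311/(-1/63) - 237/406 = -311*(-63) - 237*1/406 = 19593 - 237/406 = 7954521/406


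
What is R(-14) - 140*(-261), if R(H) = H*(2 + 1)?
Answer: 36498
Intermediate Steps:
R(H) = 3*H (R(H) = H*3 = 3*H)
R(-14) - 140*(-261) = 3*(-14) - 140*(-261) = -42 + 36540 = 36498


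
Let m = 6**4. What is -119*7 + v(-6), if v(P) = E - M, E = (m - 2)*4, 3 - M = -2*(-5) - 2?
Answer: 4348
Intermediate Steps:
m = 1296
M = -5 (M = 3 - (-2*(-5) - 2) = 3 - (10 - 2) = 3 - 1*8 = 3 - 8 = -5)
E = 5176 (E = (1296 - 2)*4 = 1294*4 = 5176)
v(P) = 5181 (v(P) = 5176 - 1*(-5) = 5176 + 5 = 5181)
-119*7 + v(-6) = -119*7 + 5181 = -833 + 5181 = 4348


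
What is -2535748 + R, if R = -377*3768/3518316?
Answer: -743463681742/293193 ≈ -2.5357e+6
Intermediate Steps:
R = -118378/293193 (R = -1420536*1/3518316 = -118378/293193 ≈ -0.40375)
-2535748 + R = -2535748 - 118378/293193 = -743463681742/293193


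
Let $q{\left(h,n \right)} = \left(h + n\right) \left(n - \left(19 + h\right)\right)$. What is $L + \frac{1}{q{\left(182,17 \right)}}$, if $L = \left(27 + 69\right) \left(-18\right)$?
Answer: $- \frac{63272449}{36616} \approx -1728.0$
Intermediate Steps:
$q{\left(h,n \right)} = \left(h + n\right) \left(-19 + n - h\right)$
$L = -1728$ ($L = 96 \left(-18\right) = -1728$)
$L + \frac{1}{q{\left(182,17 \right)}} = -1728 + \frac{1}{17^{2} - 182^{2} - 3458 - 323} = -1728 + \frac{1}{289 - 33124 - 3458 - 323} = -1728 + \frac{1}{-36616} = -1728 - \frac{1}{36616} = - \frac{63272449}{36616}$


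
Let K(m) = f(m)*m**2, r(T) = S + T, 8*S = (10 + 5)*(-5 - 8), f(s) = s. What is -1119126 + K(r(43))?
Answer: -569684563/512 ≈ -1.1127e+6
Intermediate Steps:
S = -195/8 (S = ((10 + 5)*(-5 - 8))/8 = (15*(-13))/8 = (1/8)*(-195) = -195/8 ≈ -24.375)
r(T) = -195/8 + T
K(m) = m**3 (K(m) = m*m**2 = m**3)
-1119126 + K(r(43)) = -1119126 + (-195/8 + 43)**3 = -1119126 + (149/8)**3 = -1119126 + 3307949/512 = -569684563/512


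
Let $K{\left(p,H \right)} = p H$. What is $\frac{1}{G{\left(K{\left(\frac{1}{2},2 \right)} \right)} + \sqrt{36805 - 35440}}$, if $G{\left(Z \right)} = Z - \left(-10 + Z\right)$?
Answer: $- \frac{2}{253} + \frac{\sqrt{1365}}{1265} \approx 0.021301$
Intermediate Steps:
$K{\left(p,H \right)} = H p$
$G{\left(Z \right)} = 10$
$\frac{1}{G{\left(K{\left(\frac{1}{2},2 \right)} \right)} + \sqrt{36805 - 35440}} = \frac{1}{10 + \sqrt{36805 - 35440}} = \frac{1}{10 + \sqrt{1365}}$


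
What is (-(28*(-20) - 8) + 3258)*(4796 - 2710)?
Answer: 7981036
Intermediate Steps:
(-(28*(-20) - 8) + 3258)*(4796 - 2710) = (-(-560 - 8) + 3258)*2086 = (-1*(-568) + 3258)*2086 = (568 + 3258)*2086 = 3826*2086 = 7981036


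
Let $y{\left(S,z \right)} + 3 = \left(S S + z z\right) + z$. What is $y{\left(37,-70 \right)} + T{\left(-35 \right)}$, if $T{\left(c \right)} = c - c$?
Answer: $6196$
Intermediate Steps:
$y{\left(S,z \right)} = -3 + z + S^{2} + z^{2}$ ($y{\left(S,z \right)} = -3 + \left(\left(S S + z z\right) + z\right) = -3 + \left(\left(S^{2} + z^{2}\right) + z\right) = -3 + \left(z + S^{2} + z^{2}\right) = -3 + z + S^{2} + z^{2}$)
$T{\left(c \right)} = 0$
$y{\left(37,-70 \right)} + T{\left(-35 \right)} = \left(-3 - 70 + 37^{2} + \left(-70\right)^{2}\right) + 0 = \left(-3 - 70 + 1369 + 4900\right) + 0 = 6196 + 0 = 6196$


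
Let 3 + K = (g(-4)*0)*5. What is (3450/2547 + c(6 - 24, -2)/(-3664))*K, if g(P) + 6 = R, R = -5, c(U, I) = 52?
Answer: -1042363/259228 ≈ -4.0210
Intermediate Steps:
g(P) = -11 (g(P) = -6 - 5 = -11)
K = -3 (K = -3 - 11*0*5 = -3 + 0*5 = -3 + 0 = -3)
(3450/2547 + c(6 - 24, -2)/(-3664))*K = (3450/2547 + 52/(-3664))*(-3) = (3450*(1/2547) + 52*(-1/3664))*(-3) = (1150/849 - 13/916)*(-3) = (1042363/777684)*(-3) = -1042363/259228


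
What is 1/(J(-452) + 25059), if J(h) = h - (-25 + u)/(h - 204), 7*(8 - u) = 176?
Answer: 4592/112995049 ≈ 4.0639e-5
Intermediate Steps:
u = -120/7 (u = 8 - 1/7*176 = 8 - 176/7 = -120/7 ≈ -17.143)
J(h) = h + 295/(7*(-204 + h)) (J(h) = h - (-25 - 120/7)/(h - 204) = h - (-295)/(7*(-204 + h)) = h + 295/(7*(-204 + h)))
1/(J(-452) + 25059) = 1/((295/7 + (-452)**2 - 204*(-452))/(-204 - 452) + 25059) = 1/((295/7 + 204304 + 92208)/(-656) + 25059) = 1/(-1/656*2075879/7 + 25059) = 1/(-2075879/4592 + 25059) = 1/(112995049/4592) = 4592/112995049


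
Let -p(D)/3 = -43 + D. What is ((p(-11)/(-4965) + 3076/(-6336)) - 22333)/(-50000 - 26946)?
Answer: 58547764391/201715477920 ≈ 0.29025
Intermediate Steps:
p(D) = 129 - 3*D (p(D) = -3*(-43 + D) = 129 - 3*D)
((p(-11)/(-4965) + 3076/(-6336)) - 22333)/(-50000 - 26946) = (((129 - 3*(-11))/(-4965) + 3076/(-6336)) - 22333)/(-50000 - 26946) = (((129 + 33)*(-1/4965) + 3076*(-1/6336)) - 22333)/(-76946) = ((162*(-1/4965) - 769/1584) - 22333)*(-1/76946) = ((-54/1655 - 769/1584) - 22333)*(-1/76946) = (-1358231/2621520 - 22333)*(-1/76946) = -58547764391/2621520*(-1/76946) = 58547764391/201715477920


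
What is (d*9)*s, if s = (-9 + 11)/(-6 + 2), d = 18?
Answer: -81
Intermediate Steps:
s = -½ (s = 2/(-4) = 2*(-¼) = -½ ≈ -0.50000)
(d*9)*s = (18*9)*(-½) = 162*(-½) = -81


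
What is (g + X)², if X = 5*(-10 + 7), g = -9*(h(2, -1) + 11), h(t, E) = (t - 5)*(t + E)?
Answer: 7569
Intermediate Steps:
h(t, E) = (-5 + t)*(E + t)
g = -72 (g = -9*((2² - 5*(-1) - 5*2 - 1*2) + 11) = -9*((4 + 5 - 10 - 2) + 11) = -9*(-3 + 11) = -9*8 = -72)
X = -15 (X = 5*(-3) = -15)
(g + X)² = (-72 - 15)² = (-87)² = 7569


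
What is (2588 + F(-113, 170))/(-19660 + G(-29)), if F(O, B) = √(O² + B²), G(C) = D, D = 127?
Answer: -2588/19533 - √41669/19533 ≈ -0.14294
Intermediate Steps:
G(C) = 127
F(O, B) = √(B² + O²)
(2588 + F(-113, 170))/(-19660 + G(-29)) = (2588 + √(170² + (-113)²))/(-19660 + 127) = (2588 + √(28900 + 12769))/(-19533) = (2588 + √41669)*(-1/19533) = -2588/19533 - √41669/19533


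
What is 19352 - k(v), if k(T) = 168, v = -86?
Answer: 19184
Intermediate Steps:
19352 - k(v) = 19352 - 1*168 = 19352 - 168 = 19184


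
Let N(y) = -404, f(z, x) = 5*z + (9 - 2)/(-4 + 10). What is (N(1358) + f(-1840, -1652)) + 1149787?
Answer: 6841105/6 ≈ 1.1402e+6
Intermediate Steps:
f(z, x) = 7/6 + 5*z (f(z, x) = 5*z + 7/6 = 7/6 + 5*z)
(N(1358) + f(-1840, -1652)) + 1149787 = (-404 + (7/6 + 5*(-1840))) + 1149787 = (-404 + (7/6 - 9200)) + 1149787 = (-404 - 55193/6) + 1149787 = -57617/6 + 1149787 = 6841105/6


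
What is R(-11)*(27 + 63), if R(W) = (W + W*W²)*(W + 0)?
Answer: 1328580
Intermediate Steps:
R(W) = W*(W + W³) (R(W) = (W + W³)*W = W*(W + W³))
R(-11)*(27 + 63) = ((-11)² + (-11)⁴)*(27 + 63) = (121 + 14641)*90 = 14762*90 = 1328580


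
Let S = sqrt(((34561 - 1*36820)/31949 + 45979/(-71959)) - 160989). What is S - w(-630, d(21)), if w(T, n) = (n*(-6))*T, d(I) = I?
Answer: -79380 + I*sqrt(850908564032397881249041)/2299018091 ≈ -79380.0 + 401.24*I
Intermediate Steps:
S = I*sqrt(850908564032397881249041)/2299018091 (S = sqrt(((34561 - 36820)*(1/31949) + 45979*(-1/71959)) - 160989) = sqrt((-2259*1/31949 - 45979/71959) - 160989) = sqrt((-2259/31949 - 45979/71959) - 160989) = sqrt(-1631538452/2299018091 - 160989) = sqrt(-370118254990451/2299018091) = I*sqrt(850908564032397881249041)/2299018091 ≈ 401.24*I)
w(T, n) = -6*T*n (w(T, n) = (-6*n)*T = -6*T*n)
S - w(-630, d(21)) = I*sqrt(850908564032397881249041)/2299018091 - (-6)*(-630)*21 = I*sqrt(850908564032397881249041)/2299018091 - 1*79380 = I*sqrt(850908564032397881249041)/2299018091 - 79380 = -79380 + I*sqrt(850908564032397881249041)/2299018091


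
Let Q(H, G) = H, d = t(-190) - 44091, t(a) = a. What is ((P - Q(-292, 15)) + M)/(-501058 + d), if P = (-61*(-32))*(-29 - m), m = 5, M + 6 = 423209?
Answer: -357127/545339 ≈ -0.65487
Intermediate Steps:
M = 423203 (M = -6 + 423209 = 423203)
d = -44281 (d = -190 - 44091 = -44281)
P = -66368 (P = (-61*(-32))*(-29 - 1*5) = 1952*(-29 - 5) = 1952*(-34) = -66368)
((P - Q(-292, 15)) + M)/(-501058 + d) = ((-66368 - 1*(-292)) + 423203)/(-501058 - 44281) = ((-66368 + 292) + 423203)/(-545339) = (-66076 + 423203)*(-1/545339) = 357127*(-1/545339) = -357127/545339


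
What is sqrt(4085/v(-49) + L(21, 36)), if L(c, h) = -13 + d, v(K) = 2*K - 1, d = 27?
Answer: I*sqrt(29689)/33 ≈ 5.2214*I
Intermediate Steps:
v(K) = -1 + 2*K
L(c, h) = 14 (L(c, h) = -13 + 27 = 14)
sqrt(4085/v(-49) + L(21, 36)) = sqrt(4085/(-1 + 2*(-49)) + 14) = sqrt(4085/(-1 - 98) + 14) = sqrt(4085/(-99) + 14) = sqrt(4085*(-1/99) + 14) = sqrt(-4085/99 + 14) = sqrt(-2699/99) = I*sqrt(29689)/33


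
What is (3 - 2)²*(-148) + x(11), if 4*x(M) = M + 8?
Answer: -573/4 ≈ -143.25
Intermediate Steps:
x(M) = 2 + M/4 (x(M) = (M + 8)/4 = (8 + M)/4 = 2 + M/4)
(3 - 2)²*(-148) + x(11) = (3 - 2)²*(-148) + (2 + (¼)*11) = 1²*(-148) + (2 + 11/4) = 1*(-148) + 19/4 = -148 + 19/4 = -573/4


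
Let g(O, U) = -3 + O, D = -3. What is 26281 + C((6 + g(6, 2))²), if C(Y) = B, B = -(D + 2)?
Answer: 26282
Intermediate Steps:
B = 1 (B = -(-3 + 2) = -1*(-1) = 1)
C(Y) = 1
26281 + C((6 + g(6, 2))²) = 26281 + 1 = 26282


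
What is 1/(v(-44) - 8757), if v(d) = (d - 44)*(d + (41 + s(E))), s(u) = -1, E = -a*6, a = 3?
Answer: -1/8405 ≈ -0.00011898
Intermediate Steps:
E = -18 (E = -1*3*6 = -3*6 = -18)
v(d) = (-44 + d)*(40 + d) (v(d) = (d - 44)*(d + (41 - 1)) = (-44 + d)*(d + 40) = (-44 + d)*(40 + d))
1/(v(-44) - 8757) = 1/((-1760 + (-44)² - 4*(-44)) - 8757) = 1/((-1760 + 1936 + 176) - 8757) = 1/(352 - 8757) = 1/(-8405) = -1/8405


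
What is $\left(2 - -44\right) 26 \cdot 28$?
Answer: $33488$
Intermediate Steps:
$\left(2 - -44\right) 26 \cdot 28 = \left(2 + 44\right) 26 \cdot 28 = 46 \cdot 26 \cdot 28 = 1196 \cdot 28 = 33488$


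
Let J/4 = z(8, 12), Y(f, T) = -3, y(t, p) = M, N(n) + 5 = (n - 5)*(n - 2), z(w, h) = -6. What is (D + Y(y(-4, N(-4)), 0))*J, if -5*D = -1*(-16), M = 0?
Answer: 744/5 ≈ 148.80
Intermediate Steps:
N(n) = -5 + (-5 + n)*(-2 + n) (N(n) = -5 + (n - 5)*(n - 2) = -5 + (-5 + n)*(-2 + n))
y(t, p) = 0
J = -24 (J = 4*(-6) = -24)
D = -16/5 (D = -(-1)*(-16)/5 = -⅕*16 = -16/5 ≈ -3.2000)
(D + Y(y(-4, N(-4)), 0))*J = (-16/5 - 3)*(-24) = -31/5*(-24) = 744/5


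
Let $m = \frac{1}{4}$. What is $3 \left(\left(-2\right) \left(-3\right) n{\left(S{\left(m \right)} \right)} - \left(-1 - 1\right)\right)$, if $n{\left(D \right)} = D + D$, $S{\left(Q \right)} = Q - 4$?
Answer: $-129$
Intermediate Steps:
$m = \frac{1}{4} \approx 0.25$
$S{\left(Q \right)} = -4 + Q$ ($S{\left(Q \right)} = Q - 4 = -4 + Q$)
$n{\left(D \right)} = 2 D$
$3 \left(\left(-2\right) \left(-3\right) n{\left(S{\left(m \right)} \right)} - \left(-1 - 1\right)\right) = 3 \left(\left(-2\right) \left(-3\right) 2 \left(-4 + \frac{1}{4}\right) - \left(-1 - 1\right)\right) = 3 \left(6 \cdot 2 \left(- \frac{15}{4}\right) - -2\right) = 3 \left(6 \left(- \frac{15}{2}\right) + 2\right) = 3 \left(-45 + 2\right) = 3 \left(-43\right) = -129$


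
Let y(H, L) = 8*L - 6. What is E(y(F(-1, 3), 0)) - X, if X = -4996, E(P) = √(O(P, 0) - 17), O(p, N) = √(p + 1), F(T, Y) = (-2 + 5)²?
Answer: 4996 + √(-17 + I*√5) ≈ 4996.3 + 4.132*I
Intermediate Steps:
F(T, Y) = 9 (F(T, Y) = 3² = 9)
O(p, N) = √(1 + p)
y(H, L) = -6 + 8*L
E(P) = √(-17 + √(1 + P)) (E(P) = √(√(1 + P) - 17) = √(-17 + √(1 + P)))
E(y(F(-1, 3), 0)) - X = √(-17 + √(1 + (-6 + 8*0))) - 1*(-4996) = √(-17 + √(1 + (-6 + 0))) + 4996 = √(-17 + √(1 - 6)) + 4996 = √(-17 + √(-5)) + 4996 = √(-17 + I*√5) + 4996 = 4996 + √(-17 + I*√5)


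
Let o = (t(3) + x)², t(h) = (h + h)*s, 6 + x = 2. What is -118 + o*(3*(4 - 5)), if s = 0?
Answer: -166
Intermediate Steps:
x = -4 (x = -6 + 2 = -4)
t(h) = 0 (t(h) = (h + h)*0 = (2*h)*0 = 0)
o = 16 (o = (0 - 4)² = (-4)² = 16)
-118 + o*(3*(4 - 5)) = -118 + 16*(3*(4 - 5)) = -118 + 16*(3*(-1)) = -118 + 16*(-3) = -118 - 48 = -166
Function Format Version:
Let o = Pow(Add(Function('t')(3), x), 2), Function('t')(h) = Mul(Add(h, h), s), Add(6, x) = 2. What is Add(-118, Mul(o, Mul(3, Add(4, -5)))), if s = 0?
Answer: -166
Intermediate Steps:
x = -4 (x = Add(-6, 2) = -4)
Function('t')(h) = 0 (Function('t')(h) = Mul(Add(h, h), 0) = Mul(Mul(2, h), 0) = 0)
o = 16 (o = Pow(Add(0, -4), 2) = Pow(-4, 2) = 16)
Add(-118, Mul(o, Mul(3, Add(4, -5)))) = Add(-118, Mul(16, Mul(3, Add(4, -5)))) = Add(-118, Mul(16, Mul(3, -1))) = Add(-118, Mul(16, -3)) = Add(-118, -48) = -166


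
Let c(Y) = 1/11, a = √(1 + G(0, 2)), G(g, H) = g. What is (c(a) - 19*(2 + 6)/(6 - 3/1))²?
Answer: 2785561/1089 ≈ 2557.9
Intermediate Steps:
a = 1 (a = √(1 + 0) = √1 = 1)
c(Y) = 1/11
(c(a) - 19*(2 + 6)/(6 - 3/1))² = (1/11 - 19*(2 + 6)/(6 - 3/1))² = (1/11 - 152/(6 - 3*1))² = (1/11 - 152/(6 - 3))² = (1/11 - 152/3)² = (-1669/33)² = 2785561/1089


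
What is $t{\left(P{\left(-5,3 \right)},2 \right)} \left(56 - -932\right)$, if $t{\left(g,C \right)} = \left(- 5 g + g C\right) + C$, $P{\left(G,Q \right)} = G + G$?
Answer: $31616$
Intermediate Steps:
$P{\left(G,Q \right)} = 2 G$
$t{\left(g,C \right)} = C - 5 g + C g$ ($t{\left(g,C \right)} = \left(- 5 g + C g\right) + C = C - 5 g + C g$)
$t{\left(P{\left(-5,3 \right)},2 \right)} \left(56 - -932\right) = \left(2 - 5 \cdot 2 \left(-5\right) + 2 \cdot 2 \left(-5\right)\right) \left(56 - -932\right) = \left(2 - -50 + 2 \left(-10\right)\right) \left(56 + 932\right) = \left(2 + 50 - 20\right) 988 = 32 \cdot 988 = 31616$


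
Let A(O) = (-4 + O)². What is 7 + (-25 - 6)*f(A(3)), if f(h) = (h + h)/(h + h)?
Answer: -24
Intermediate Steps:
f(h) = 1 (f(h) = (2*h)/((2*h)) = (2*h)*(1/(2*h)) = 1)
7 + (-25 - 6)*f(A(3)) = 7 + (-25 - 6)*1 = 7 - 31*1 = 7 - 31 = -24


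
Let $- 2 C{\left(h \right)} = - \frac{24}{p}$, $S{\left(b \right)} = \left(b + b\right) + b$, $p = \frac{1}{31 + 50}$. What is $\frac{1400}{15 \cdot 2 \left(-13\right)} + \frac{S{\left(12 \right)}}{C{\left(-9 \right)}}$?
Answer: $- \frac{1247}{351} \approx -3.5527$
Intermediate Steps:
$p = \frac{1}{81} \approx 0.012346$
$S{\left(b \right)} = 3 b$ ($S{\left(b \right)} = 2 b + b = 3 b$)
$C{\left(h \right)} = 972$ ($C{\left(h \right)} = - \frac{\left(-24\right) \frac{1}{\frac{1}{81}}}{2} = - \frac{\left(-24\right) 81}{2} = \left(- \frac{1}{2}\right) \left(-1944\right) = 972$)
$\frac{1400}{15 \cdot 2 \left(-13\right)} + \frac{S{\left(12 \right)}}{C{\left(-9 \right)}} = \frac{1400}{15 \cdot 2 \left(-13\right)} + \frac{3 \cdot 12}{972} = \frac{1400}{30 \left(-13\right)} + 36 \cdot \frac{1}{972} = \frac{1400}{-390} + \frac{1}{27} = 1400 \left(- \frac{1}{390}\right) + \frac{1}{27} = - \frac{140}{39} + \frac{1}{27} = - \frac{1247}{351}$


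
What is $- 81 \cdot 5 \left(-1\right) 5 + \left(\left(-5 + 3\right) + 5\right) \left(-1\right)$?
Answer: $2022$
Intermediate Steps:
$- 81 \cdot 5 \left(-1\right) 5 + \left(\left(-5 + 3\right) + 5\right) \left(-1\right) = - 81 \left(\left(-5\right) 5\right) + \left(-2 + 5\right) \left(-1\right) = \left(-81\right) \left(-25\right) + 3 \left(-1\right) = 2025 - 3 = 2022$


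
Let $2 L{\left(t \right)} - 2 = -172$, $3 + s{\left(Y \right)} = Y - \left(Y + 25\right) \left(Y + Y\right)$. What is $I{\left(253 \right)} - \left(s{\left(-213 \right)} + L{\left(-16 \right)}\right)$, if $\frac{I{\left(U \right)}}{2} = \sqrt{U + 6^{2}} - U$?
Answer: $79917$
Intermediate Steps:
$s{\left(Y \right)} = -3 + Y - 2 Y \left(25 + Y\right)$ ($s{\left(Y \right)} = -3 + \left(Y - \left(Y + 25\right) \left(Y + Y\right)\right) = -3 + \left(Y - \left(25 + Y\right) 2 Y\right) = -3 + \left(Y - 2 Y \left(25 + Y\right)\right) = -3 - \left(- Y + 2 Y \left(25 + Y\right)\right) = -3 + Y - 2 Y \left(25 + Y\right)$)
$L{\left(t \right)} = -85$ ($L{\left(t \right)} = 1 + \frac{1}{2} \left(-172\right) = 1 - 86 = -85$)
$I{\left(U \right)} = - 2 U + 2 \sqrt{36 + U}$ ($I{\left(U \right)} = 2 \left(\sqrt{U + 6^{2}} - U\right) = 2 \left(\sqrt{U + 36} - U\right) = 2 \left(\sqrt{36 + U} - U\right) = - 2 U + 2 \sqrt{36 + U}$)
$I{\left(253 \right)} - \left(s{\left(-213 \right)} + L{\left(-16 \right)}\right) = \left(\left(-2\right) 253 + 2 \sqrt{36 + 253}\right) - \left(\left(-3 - -10437 - 2 \left(-213\right)^{2}\right) - 85\right) = \left(-506 + 2 \sqrt{289}\right) - \left(\left(-3 + 10437 - 90738\right) - 85\right) = \left(-506 + 2 \cdot 17\right) - \left(\left(-3 + 10437 - 90738\right) - 85\right) = \left(-506 + 34\right) - \left(-80304 - 85\right) = -472 - -80389 = -472 + 80389 = 79917$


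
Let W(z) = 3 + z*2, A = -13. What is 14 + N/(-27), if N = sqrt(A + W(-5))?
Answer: 14 - 2*I*sqrt(5)/27 ≈ 14.0 - 0.16563*I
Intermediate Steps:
W(z) = 3 + 2*z
N = 2*I*sqrt(5) (N = sqrt(-13 + (3 + 2*(-5))) = sqrt(-13 + (3 - 10)) = sqrt(-13 - 7) = sqrt(-20) = 2*I*sqrt(5) ≈ 4.4721*I)
14 + N/(-27) = 14 + (2*I*sqrt(5))/(-27) = 14 - 2*I*sqrt(5)/27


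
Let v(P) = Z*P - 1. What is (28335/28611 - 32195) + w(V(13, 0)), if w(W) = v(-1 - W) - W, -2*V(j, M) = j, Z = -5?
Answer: -307244084/9537 ≈ -32216.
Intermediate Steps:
V(j, M) = -j/2
v(P) = -1 - 5*P (v(P) = -5*P - 1 = -1 - 5*P)
w(W) = 4 + 4*W (w(W) = (-1 - 5*(-1 - W)) - W = (-1 + (5 + 5*W)) - W = (4 + 5*W) - W = 4 + 4*W)
(28335/28611 - 32195) + w(V(13, 0)) = (28335/28611 - 32195) + (4 + 4*(-1/2*13)) = (28335*(1/28611) - 32195) + (4 + 4*(-13/2)) = (9445/9537 - 32195) + (4 - 26) = -307034270/9537 - 22 = -307244084/9537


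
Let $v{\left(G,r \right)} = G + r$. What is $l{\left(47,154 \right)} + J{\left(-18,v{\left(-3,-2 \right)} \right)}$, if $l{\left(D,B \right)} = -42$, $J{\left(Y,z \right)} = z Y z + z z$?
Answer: $-467$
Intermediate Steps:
$J{\left(Y,z \right)} = z^{2} + Y z^{2}$ ($J{\left(Y,z \right)} = Y z z + z^{2} = Y z^{2} + z^{2} = z^{2} + Y z^{2}$)
$l{\left(47,154 \right)} + J{\left(-18,v{\left(-3,-2 \right)} \right)} = -42 + \left(-3 - 2\right)^{2} \left(1 - 18\right) = -42 + \left(-5\right)^{2} \left(-17\right) = -42 + 25 \left(-17\right) = -42 - 425 = -467$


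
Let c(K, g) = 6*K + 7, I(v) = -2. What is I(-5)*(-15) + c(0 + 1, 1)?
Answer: 43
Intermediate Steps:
c(K, g) = 7 + 6*K
I(-5)*(-15) + c(0 + 1, 1) = -2*(-15) + (7 + 6*(0 + 1)) = 30 + (7 + 6*1) = 30 + (7 + 6) = 30 + 13 = 43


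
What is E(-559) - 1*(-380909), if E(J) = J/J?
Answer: 380910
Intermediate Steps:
E(J) = 1
E(-559) - 1*(-380909) = 1 - 1*(-380909) = 1 + 380909 = 380910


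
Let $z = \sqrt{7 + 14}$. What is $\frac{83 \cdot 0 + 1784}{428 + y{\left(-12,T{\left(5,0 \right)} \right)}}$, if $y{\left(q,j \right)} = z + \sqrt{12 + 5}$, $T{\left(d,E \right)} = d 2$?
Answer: $\frac{1784}{428 + \sqrt{17} + \sqrt{21}} \approx 4.0851$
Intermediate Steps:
$z = \sqrt{21} \approx 4.5826$
$T{\left(d,E \right)} = 2 d$
$y{\left(q,j \right)} = \sqrt{17} + \sqrt{21}$ ($y{\left(q,j \right)} = \sqrt{21} + \sqrt{12 + 5} = \sqrt{21} + \sqrt{17} = \sqrt{17} + \sqrt{21}$)
$\frac{83 \cdot 0 + 1784}{428 + y{\left(-12,T{\left(5,0 \right)} \right)}} = \frac{83 \cdot 0 + 1784}{428 + \left(\sqrt{17} + \sqrt{21}\right)} = \frac{0 + 1784}{428 + \sqrt{17} + \sqrt{21}} = \frac{1784}{428 + \sqrt{17} + \sqrt{21}}$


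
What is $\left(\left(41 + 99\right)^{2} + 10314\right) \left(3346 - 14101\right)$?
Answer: $-321725070$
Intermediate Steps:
$\left(\left(41 + 99\right)^{2} + 10314\right) \left(3346 - 14101\right) = \left(140^{2} + 10314\right) \left(-10755\right) = \left(19600 + 10314\right) \left(-10755\right) = 29914 \left(-10755\right) = -321725070$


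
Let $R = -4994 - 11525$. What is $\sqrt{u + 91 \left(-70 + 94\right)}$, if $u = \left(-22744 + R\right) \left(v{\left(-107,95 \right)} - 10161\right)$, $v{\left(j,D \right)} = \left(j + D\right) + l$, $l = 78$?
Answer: $3 \sqrt{44040241} \approx 19909.0$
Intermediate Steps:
$v{\left(j,D \right)} = 78 + D + j$ ($v{\left(j,D \right)} = \left(j + D\right) + 78 = \left(D + j\right) + 78 = 78 + D + j$)
$R = -16519$ ($R = -4994 - 11525 = -16519$)
$u = 396359985$ ($u = \left(-22744 - 16519\right) \left(\left(78 + 95 - 107\right) - 10161\right) = - 39263 \left(66 - 10161\right) = \left(-39263\right) \left(-10095\right) = 396359985$)
$\sqrt{u + 91 \left(-70 + 94\right)} = \sqrt{396359985 + 91 \left(-70 + 94\right)} = \sqrt{396359985 + 91 \cdot 24} = \sqrt{396359985 + 2184} = \sqrt{396362169} = 3 \sqrt{44040241}$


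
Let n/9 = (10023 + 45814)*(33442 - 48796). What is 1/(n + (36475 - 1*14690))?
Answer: -1/7715869897 ≈ -1.2960e-10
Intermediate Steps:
n = -7715891682 (n = 9*((10023 + 45814)*(33442 - 48796)) = 9*(55837*(-15354)) = 9*(-857321298) = -7715891682)
1/(n + (36475 - 1*14690)) = 1/(-7715891682 + (36475 - 1*14690)) = 1/(-7715891682 + (36475 - 14690)) = 1/(-7715891682 + 21785) = 1/(-7715869897) = -1/7715869897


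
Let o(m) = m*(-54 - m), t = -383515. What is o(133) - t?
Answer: 358644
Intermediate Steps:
o(133) - t = -1*133*(54 + 133) - 1*(-383515) = -1*133*187 + 383515 = -24871 + 383515 = 358644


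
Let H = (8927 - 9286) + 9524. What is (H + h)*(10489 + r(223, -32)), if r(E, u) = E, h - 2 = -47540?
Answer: -411051576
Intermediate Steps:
h = -47538 (h = 2 - 47540 = -47538)
H = 9165 (H = -359 + 9524 = 9165)
(H + h)*(10489 + r(223, -32)) = (9165 - 47538)*(10489 + 223) = -38373*10712 = -411051576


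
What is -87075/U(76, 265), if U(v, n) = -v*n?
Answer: 17415/4028 ≈ 4.3235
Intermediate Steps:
U(v, n) = -n*v
-87075/U(76, 265) = -87075/((-1*265*76)) = -87075/(-20140) = -87075*(-1/20140) = 17415/4028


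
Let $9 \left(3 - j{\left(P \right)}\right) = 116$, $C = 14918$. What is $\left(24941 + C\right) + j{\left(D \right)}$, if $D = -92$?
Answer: $\frac{358642}{9} \approx 39849.0$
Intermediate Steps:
$j{\left(P \right)} = - \frac{89}{9}$ ($j{\left(P \right)} = 3 - \frac{116}{9} = - \frac{89}{9}$)
$\left(24941 + C\right) + j{\left(D \right)} = \left(24941 + 14918\right) - \frac{89}{9} = 39859 - \frac{89}{9} = \frac{358642}{9}$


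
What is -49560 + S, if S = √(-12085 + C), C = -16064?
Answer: -49560 + I*√28149 ≈ -49560.0 + 167.78*I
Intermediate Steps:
S = I*√28149 (S = √(-12085 - 16064) = √(-28149) = I*√28149 ≈ 167.78*I)
-49560 + S = -49560 + I*√28149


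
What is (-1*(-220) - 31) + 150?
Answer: 339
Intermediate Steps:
(-1*(-220) - 31) + 150 = (220 - 31) + 150 = 189 + 150 = 339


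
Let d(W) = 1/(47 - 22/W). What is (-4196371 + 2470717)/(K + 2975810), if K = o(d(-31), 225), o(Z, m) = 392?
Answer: -862827/1488101 ≈ -0.57982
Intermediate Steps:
K = 392
(-4196371 + 2470717)/(K + 2975810) = (-4196371 + 2470717)/(392 + 2975810) = -1725654/2976202 = -1725654*1/2976202 = -862827/1488101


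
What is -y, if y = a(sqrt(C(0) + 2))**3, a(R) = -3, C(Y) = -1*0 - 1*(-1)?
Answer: 27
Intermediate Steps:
C(Y) = 1 (C(Y) = 0 + 1 = 1)
y = -27 (y = (-3)**3 = -27)
-y = -1*(-27) = 27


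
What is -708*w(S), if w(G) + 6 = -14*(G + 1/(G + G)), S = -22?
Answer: -2354454/11 ≈ -2.1404e+5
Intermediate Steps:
w(G) = -6 - 14*G - 7/G (w(G) = -6 - 14*(G + 1/(G + G)) = -6 - 14*(G + 1/(2*G)) = -6 + (-14*G - 7/G) = -6 - 14*G - 7/G)
-708*w(S) = -708*(-6 - 14*(-22) - 7/(-22)) = -708*(-6 + 308 - 7*(-1/22)) = -708*(-6 + 308 + 7/22) = -708*6651/22 = -2354454/11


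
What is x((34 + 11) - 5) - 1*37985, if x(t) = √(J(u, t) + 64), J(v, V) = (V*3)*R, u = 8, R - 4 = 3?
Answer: -37985 + 2*√226 ≈ -37955.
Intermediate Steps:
R = 7 (R = 4 + 3 = 7)
J(v, V) = 21*V (J(v, V) = (V*3)*7 = (3*V)*7 = 21*V)
x(t) = √(64 + 21*t) (x(t) = √(21*t + 64) = √(64 + 21*t))
x((34 + 11) - 5) - 1*37985 = √(64 + 21*((34 + 11) - 5)) - 1*37985 = √(64 + 21*(45 - 5)) - 37985 = √(64 + 21*40) - 37985 = √(64 + 840) - 37985 = √904 - 37985 = 2*√226 - 37985 = -37985 + 2*√226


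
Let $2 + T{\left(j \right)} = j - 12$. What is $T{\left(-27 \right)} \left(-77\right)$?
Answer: $3157$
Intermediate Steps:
$T{\left(j \right)} = -14 + j$ ($T{\left(j \right)} = -2 + \left(j - 12\right) = -2 + \left(-12 + j\right) = -14 + j$)
$T{\left(-27 \right)} \left(-77\right) = \left(-14 - 27\right) \left(-77\right) = \left(-41\right) \left(-77\right) = 3157$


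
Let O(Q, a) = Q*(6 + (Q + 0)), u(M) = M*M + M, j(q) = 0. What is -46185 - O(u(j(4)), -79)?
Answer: -46185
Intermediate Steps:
u(M) = M + M² (u(M) = M² + M = M + M²)
O(Q, a) = Q*(6 + Q)
-46185 - O(u(j(4)), -79) = -46185 - 0*(1 + 0)*(6 + 0*(1 + 0)) = -46185 - 0*1*(6 + 0*1) = -46185 - 0*(6 + 0) = -46185 - 0*6 = -46185 - 1*0 = -46185 + 0 = -46185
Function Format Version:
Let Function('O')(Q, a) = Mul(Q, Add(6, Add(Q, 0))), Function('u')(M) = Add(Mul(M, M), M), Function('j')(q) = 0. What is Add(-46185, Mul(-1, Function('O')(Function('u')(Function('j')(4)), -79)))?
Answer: -46185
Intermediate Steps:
Function('u')(M) = Add(M, Pow(M, 2)) (Function('u')(M) = Add(Pow(M, 2), M) = Add(M, Pow(M, 2)))
Function('O')(Q, a) = Mul(Q, Add(6, Q))
Add(-46185, Mul(-1, Function('O')(Function('u')(Function('j')(4)), -79))) = Add(-46185, Mul(-1, Mul(Mul(0, Add(1, 0)), Add(6, Mul(0, Add(1, 0)))))) = Add(-46185, Mul(-1, Mul(Mul(0, 1), Add(6, Mul(0, 1))))) = Add(-46185, Mul(-1, Mul(0, Add(6, 0)))) = Add(-46185, Mul(-1, Mul(0, 6))) = Add(-46185, Mul(-1, 0)) = Add(-46185, 0) = -46185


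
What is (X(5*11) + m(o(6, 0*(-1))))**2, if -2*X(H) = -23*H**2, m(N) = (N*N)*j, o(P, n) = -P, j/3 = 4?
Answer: 4961652721/4 ≈ 1.2404e+9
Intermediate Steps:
j = 12 (j = 3*4 = 12)
m(N) = 12*N**2 (m(N) = (N*N)*12 = N**2*12 = 12*N**2)
X(H) = 23*H**2/2 (X(H) = -(-23)*H**2/2 = 23*H**2/2)
(X(5*11) + m(o(6, 0*(-1))))**2 = (23*(5*11)**2/2 + 12*(-1*6)**2)**2 = ((23/2)*55**2 + 12*(-6)**2)**2 = ((23/2)*3025 + 12*36)**2 = (69575/2 + 432)**2 = (70439/2)**2 = 4961652721/4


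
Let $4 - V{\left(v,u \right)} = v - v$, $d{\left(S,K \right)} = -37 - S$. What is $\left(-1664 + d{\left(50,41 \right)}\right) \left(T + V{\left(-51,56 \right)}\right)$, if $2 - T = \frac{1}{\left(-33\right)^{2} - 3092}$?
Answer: $- \frac{21045269}{2003} \approx -10507.0$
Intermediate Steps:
$T = \frac{4007}{2003}$ ($T = 2 - \frac{1}{\left(-33\right)^{2} - 3092} = 2 - \frac{1}{1089 - 3092} = 2 - \frac{1}{-2003} = 2 - - \frac{1}{2003} = 2 + \frac{1}{2003} = \frac{4007}{2003} \approx 2.0005$)
$V{\left(v,u \right)} = 4$ ($V{\left(v,u \right)} = 4 - \left(v - v\right) = 4 - 0 = 4 + 0 = 4$)
$\left(-1664 + d{\left(50,41 \right)}\right) \left(T + V{\left(-51,56 \right)}\right) = \left(-1664 - 87\right) \left(\frac{4007}{2003} + 4\right) = \left(-1664 - 87\right) \frac{12019}{2003} = \left(-1751\right) \frac{12019}{2003} = - \frac{21045269}{2003}$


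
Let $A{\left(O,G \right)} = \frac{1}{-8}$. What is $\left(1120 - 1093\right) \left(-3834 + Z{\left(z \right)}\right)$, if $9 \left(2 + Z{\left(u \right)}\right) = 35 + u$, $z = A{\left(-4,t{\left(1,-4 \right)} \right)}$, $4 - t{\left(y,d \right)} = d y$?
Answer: $- \frac{827739}{8} \approx -1.0347 \cdot 10^{5}$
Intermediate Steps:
$t{\left(y,d \right)} = 4 - d y$
$A{\left(O,G \right)} = - \frac{1}{8}$
$z = - \frac{1}{8} \approx -0.125$
$Z{\left(u \right)} = \frac{17}{9} + \frac{u}{9}$ ($Z{\left(u \right)} = -2 + \frac{35 + u}{9} = -2 + \left(\frac{35}{9} + \frac{u}{9}\right) = \frac{17}{9} + \frac{u}{9}$)
$\left(1120 - 1093\right) \left(-3834 + Z{\left(z \right)}\right) = \left(1120 - 1093\right) \left(-3834 + \left(\frac{17}{9} + \frac{1}{9} \left(- \frac{1}{8}\right)\right)\right) = 27 \left(-3834 + \left(\frac{17}{9} - \frac{1}{72}\right)\right) = 27 \left(-3834 + \frac{15}{8}\right) = 27 \left(- \frac{30657}{8}\right) = - \frac{827739}{8}$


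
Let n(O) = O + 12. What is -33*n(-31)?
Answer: 627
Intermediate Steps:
n(O) = 12 + O
-33*n(-31) = -33*(12 - 31) = -33*(-19) = 627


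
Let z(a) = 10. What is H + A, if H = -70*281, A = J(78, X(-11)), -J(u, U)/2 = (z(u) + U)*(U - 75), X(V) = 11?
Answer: -16982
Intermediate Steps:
J(u, U) = -2*(-75 + U)*(10 + U) (J(u, U) = -2*(10 + U)*(U - 75) = -2*(10 + U)*(-75 + U) = -2*(-75 + U)*(10 + U))
A = 2688 (A = 1500 - 2*11² + 130*11 = 1500 - 2*121 + 1430 = 1500 - 242 + 1430 = 2688)
H = -19670
H + A = -19670 + 2688 = -16982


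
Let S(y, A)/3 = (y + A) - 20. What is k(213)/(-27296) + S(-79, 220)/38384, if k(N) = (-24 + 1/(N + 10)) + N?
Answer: 18492971/7301366096 ≈ 0.0025328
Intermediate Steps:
k(N) = -24 + N + 1/(10 + N) (k(N) = (-24 + 1/(10 + N)) + N = -24 + N + 1/(10 + N))
S(y, A) = -60 + 3*A + 3*y (S(y, A) = 3*((y + A) - 20) = 3*((A + y) - 20) = 3*(-20 + A + y) = -60 + 3*A + 3*y)
k(213)/(-27296) + S(-79, 220)/38384 = ((-239 + 213**2 - 14*213)/(10 + 213))/(-27296) + (-60 + 3*220 + 3*(-79))/38384 = ((-239 + 45369 - 2982)/223)*(-1/27296) + (-60 + 660 - 237)*(1/38384) = ((1/223)*42148)*(-1/27296) + 363*(1/38384) = (42148/223)*(-1/27296) + 363/38384 = -10537/1521752 + 363/38384 = 18492971/7301366096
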